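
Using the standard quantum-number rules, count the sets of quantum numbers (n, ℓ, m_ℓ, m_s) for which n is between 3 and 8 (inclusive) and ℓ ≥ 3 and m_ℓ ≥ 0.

160

Treat each shell separately and count matching orbitals:
n=4 → 4; n=5 → 9; n=6 → 15; n=7 → 22; n=8 → 30.
Orbitals: 4 + 9 + 15 + 22 + 30 = 80. Including both spin states (m_s = ±1/2) gives 2 × 80 = 160 states.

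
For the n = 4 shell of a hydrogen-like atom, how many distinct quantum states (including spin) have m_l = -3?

The n = 4 shell has l = 0 through 3; check each.
Contributions: l=3 → 1.
Orbitals: 1. Each orbital carries two spin states, so 1 × 2 = 2 states.

2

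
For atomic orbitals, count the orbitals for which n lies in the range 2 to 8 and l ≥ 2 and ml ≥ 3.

Count contributing orbitals for each principal shell:
n=4 → 1; n=5 → 3; n=6 → 6; n=7 → 10; n=8 → 15.
Total orbitals: 1 + 3 + 6 + 10 + 15 = 35.

35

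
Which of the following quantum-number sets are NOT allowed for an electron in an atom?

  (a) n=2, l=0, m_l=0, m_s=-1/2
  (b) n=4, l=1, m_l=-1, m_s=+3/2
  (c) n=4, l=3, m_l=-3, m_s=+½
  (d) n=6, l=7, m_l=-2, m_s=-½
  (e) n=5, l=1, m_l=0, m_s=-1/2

(b) and (d)

(b) has m_s = +3/2, but an electron's spin must be ±1/2.
(d) has l = 7 ≥ n = 6, violating 0 ≤ l ≤ n−1.
The remaining sets (a), (c), (e) satisfy all four rules.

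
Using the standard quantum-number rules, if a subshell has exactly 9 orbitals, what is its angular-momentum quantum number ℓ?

2ℓ+1 = 9 gives ℓ = 4.

ℓ = 4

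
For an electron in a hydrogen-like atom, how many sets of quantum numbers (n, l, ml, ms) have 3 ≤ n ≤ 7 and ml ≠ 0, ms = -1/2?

For each n in the range, tally the orbitals obeying ml ≠ 0:
n=3 → 6; n=4 → 12; n=5 → 20; n=6 → 30; n=7 → 42.
Orbitals: 6 + 12 + 20 + 30 + 42 = 110. With ms fixed to -1/2 there is one state per orbital, so 110 states.

110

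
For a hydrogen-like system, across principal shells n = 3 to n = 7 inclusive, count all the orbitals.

Shell n has n² orbitals: 3²=9 + 4²=16 + 5²=25 + 6²=36 + 7²=49 = 135 orbitals.

135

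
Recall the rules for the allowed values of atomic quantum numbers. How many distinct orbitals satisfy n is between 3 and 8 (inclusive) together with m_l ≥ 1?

83

Per-shell orbital counts meeting the constraint:
n=3 → 3; n=4 → 6; n=5 → 10; n=6 → 15; n=7 → 21; n=8 → 28.
Total orbitals: 3 + 6 + 10 + 15 + 21 + 28 = 83.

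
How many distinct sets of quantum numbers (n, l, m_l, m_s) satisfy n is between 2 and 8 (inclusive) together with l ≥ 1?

Go shell by shell, enumerating (l, m_l) with l ≥ 1:
n=2 → 3; n=3 → 8; n=4 → 15; n=5 → 24; n=6 → 35; n=7 → 48; n=8 → 63.
Orbitals: 3 + 8 + 15 + 24 + 35 + 48 + 63 = 196. Including both spin states (m_s = ±1/2) gives 2 × 196 = 392 states.

392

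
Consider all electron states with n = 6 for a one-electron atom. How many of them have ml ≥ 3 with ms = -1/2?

6

The (l, ml) pairs meeting ml ≥ 3 give: l=3 → 1; l=4 → 2; l=5 → 3.
Orbitals: 1 + 2 + 3 = 6. With ms fixed to a single value there is one state per orbital, giving 6 states.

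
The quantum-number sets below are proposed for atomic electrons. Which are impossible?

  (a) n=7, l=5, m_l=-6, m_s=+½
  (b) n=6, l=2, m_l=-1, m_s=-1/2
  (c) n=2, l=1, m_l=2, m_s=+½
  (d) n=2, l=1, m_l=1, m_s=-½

(a) has |m_l| = 6 > l = 5, violating −l ≤ m_l ≤ l.
(c) has |m_l| = 2 > l = 1, violating −l ≤ m_l ≤ l.
The remaining sets (b), (d) satisfy all four rules.

(a) and (c)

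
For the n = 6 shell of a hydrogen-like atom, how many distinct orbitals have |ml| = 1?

10

The (l, ml) pairs meeting |ml| = 1 give: l=1 → 2; l=2 → 2; l=3 → 2; l=4 → 2; l=5 → 2.
Total orbitals: 2 + 2 + 2 + 2 + 2 = 10.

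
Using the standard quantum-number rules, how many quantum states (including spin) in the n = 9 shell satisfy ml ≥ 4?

30

The n = 9 shell has l = 0 through 8; check each.
The (l, ml) pairs meeting ml ≥ 4 give: l=4 → 1; l=5 → 2; l=6 → 3; l=7 → 4; l=8 → 5.
Orbitals: 1 + 2 + 3 + 4 + 5 = 15. Each orbital carries two spin states, so 15 × 2 = 30 states.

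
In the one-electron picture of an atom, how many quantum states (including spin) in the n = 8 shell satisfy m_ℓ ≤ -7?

2

For n = 8, ℓ ranges over 0 … 7.
The (ℓ, m_ℓ) pairs meeting m_ℓ ≤ -7 give: ℓ=7 → 1.
Orbitals: 1. Each orbital carries two spin states, so 1 × 2 = 2 states.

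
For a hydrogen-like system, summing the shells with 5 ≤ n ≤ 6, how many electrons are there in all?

122

Shell n has n² orbitals: 5²=25 + 6²=36 = 61 orbitals.
Two spin states per orbital: 2 × 61 = 122 electrons.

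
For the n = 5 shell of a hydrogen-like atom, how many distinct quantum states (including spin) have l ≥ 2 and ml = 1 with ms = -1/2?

Contributions: l=2 → 1; l=3 → 1; l=4 → 1.
Orbitals: 1 + 1 + 1 = 3. With ms fixed to a single value there is one state per orbital, giving 3 states.

3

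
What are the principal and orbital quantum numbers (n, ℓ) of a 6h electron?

n = 6, ℓ = 5

The leading integer gives n = 6; the letter 'h' means ℓ = 5.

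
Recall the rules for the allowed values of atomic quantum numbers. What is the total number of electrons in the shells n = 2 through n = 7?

278

Shell n has n² orbitals: 2²=4 + 3²=9 + 4²=16 + 5²=25 + 6²=36 + 7²=49 = 139 orbitals.
Two spin states per orbital: 2 × 139 = 278 electrons.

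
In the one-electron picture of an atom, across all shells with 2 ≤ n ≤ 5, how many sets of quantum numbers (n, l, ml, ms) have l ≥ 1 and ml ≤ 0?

Per-shell orbital counts meeting the constraint:
n=2 → 2; n=3 → 5; n=4 → 9; n=5 → 14.
Orbitals: 2 + 5 + 9 + 14 = 30. Including both spin states (ms = ±1/2) gives 2 × 30 = 60 states.

60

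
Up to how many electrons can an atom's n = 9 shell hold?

162

A shell holds 2n² electrons: 2 × 9² = 2 × 81 = 162.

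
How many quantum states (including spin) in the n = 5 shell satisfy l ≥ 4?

18

Go through l = 0, …, 4 (the values permitted for n = 5).
Contributions: l=4 → 9.
Orbitals: 9. Each orbital carries two spin states, so 9 × 2 = 18 states.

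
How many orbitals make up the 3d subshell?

5

A subshell has 2l+1 orbitals; with l = 2, that's 5.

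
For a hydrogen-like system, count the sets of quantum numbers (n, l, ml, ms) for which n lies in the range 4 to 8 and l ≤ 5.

Per-shell orbital counts meeting the constraint:
n=4 → 16; n=5 → 25; n=6 → 36; n=7 → 36; n=8 → 36.
Orbitals: 16 + 25 + 36 + 36 + 36 = 149. Including both spin states (ms = ±1/2) gives 2 × 149 = 298 states.

298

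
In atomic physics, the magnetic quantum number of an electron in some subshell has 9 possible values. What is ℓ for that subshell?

m_ℓ ranges over 2ℓ+1 integers, so 2ℓ+1 = 9 ⇒ ℓ = 4.

ℓ = 4 (g)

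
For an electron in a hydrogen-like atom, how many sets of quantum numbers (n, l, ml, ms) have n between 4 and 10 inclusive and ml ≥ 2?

Work shell by shell — for each n, count the (l, ml) pairs that satisfy ml ≥ 2:
n=4 → 3; n=5 → 6; n=6 → 10; n=7 → 15; n=8 → 21; n=9 → 28; n=10 → 36.
Orbitals: 3 + 6 + 10 + 15 + 21 + 28 + 36 = 119. Including both spin states (ms = ±1/2) gives 2 × 119 = 238 states.

238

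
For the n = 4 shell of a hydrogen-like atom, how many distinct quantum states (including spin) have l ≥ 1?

The n = 4 shell has l = 0 through 3; check each.
Contributions: l=1 → 3; l=2 → 5; l=3 → 7.
Orbitals: 3 + 5 + 7 = 15. Each orbital carries two spin states, so 15 × 2 = 30 states.

30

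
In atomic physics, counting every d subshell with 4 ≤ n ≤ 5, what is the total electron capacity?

20

A d subshell (ℓ = 2) exists for every n ≥ 3, so shells n = 4, 5 each contribute one — 2 subshells.
Since each d subshell holds 2(2·2+1) = 10 electrons, the total is 2 × 10 = 20.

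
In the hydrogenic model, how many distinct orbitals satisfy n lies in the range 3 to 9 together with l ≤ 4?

150

Treat each shell separately and count matching orbitals:
n=3 → 9; n=4 → 16; n=5 → 25; n=6 → 25; n=7 → 25; n=8 → 25; n=9 → 25.
Total orbitals: 9 + 16 + 25 + 25 + 25 + 25 + 25 = 150.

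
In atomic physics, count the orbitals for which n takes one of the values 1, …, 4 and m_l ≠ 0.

Treat each shell separately and count matching orbitals:
n=2 → 2; n=3 → 6; n=4 → 12.
Total orbitals: 2 + 6 + 12 = 20.

20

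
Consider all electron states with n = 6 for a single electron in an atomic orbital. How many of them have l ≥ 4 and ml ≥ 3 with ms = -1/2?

5

The (l, ml) pairs meeting l ≥ 4 and ml ≥ 3 give: l=4 → 2; l=5 → 3.
Orbitals: 2 + 3 = 5. With ms fixed to a single value there is one state per orbital, giving 5 states.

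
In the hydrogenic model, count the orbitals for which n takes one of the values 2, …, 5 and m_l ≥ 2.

Treat each shell separately and count matching orbitals:
n=3 → 1; n=4 → 3; n=5 → 6.
Total orbitals: 1 + 3 + 6 = 10.

10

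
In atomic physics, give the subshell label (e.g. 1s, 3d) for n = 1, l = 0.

l = 0 corresponds to the letter 's', so the subshell is 1s.

1s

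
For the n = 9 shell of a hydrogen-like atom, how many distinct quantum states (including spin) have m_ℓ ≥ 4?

Per ℓ-value: ℓ=4 → 1; ℓ=5 → 2; ℓ=6 → 3; ℓ=7 → 4; ℓ=8 → 5.
Orbitals: 1 + 2 + 3 + 4 + 5 = 15. Each orbital carries two spin states, so 15 × 2 = 30 states.

30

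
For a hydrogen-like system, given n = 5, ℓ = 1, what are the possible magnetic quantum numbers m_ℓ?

-1, 0, 1

m_ℓ takes every integer from −ℓ to +ℓ. With ℓ = 1 that gives the 3 values -1, 0, 1.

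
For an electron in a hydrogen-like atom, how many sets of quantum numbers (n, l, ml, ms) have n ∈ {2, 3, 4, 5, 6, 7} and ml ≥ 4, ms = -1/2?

Count contributing orbitals for each principal shell:
n=5 → 1; n=6 → 3; n=7 → 6.
Orbitals: 1 + 3 + 6 = 10. With ms fixed to -1/2 there is one state per orbital, so 10 states.

10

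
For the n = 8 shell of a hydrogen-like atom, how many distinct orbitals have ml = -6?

Per l-value: l=6 → 1; l=7 → 1.
Total orbitals: 1 + 1 = 2.

2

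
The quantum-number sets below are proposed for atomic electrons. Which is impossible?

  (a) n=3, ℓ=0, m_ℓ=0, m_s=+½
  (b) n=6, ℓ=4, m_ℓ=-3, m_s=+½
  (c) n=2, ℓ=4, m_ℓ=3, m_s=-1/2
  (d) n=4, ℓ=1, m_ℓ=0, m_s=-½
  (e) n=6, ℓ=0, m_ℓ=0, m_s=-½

(c)

(c) has ℓ = 4 ≥ n = 2, violating 0 ≤ ℓ ≤ n−1.
The remaining sets (a), (b), (d), (e) satisfy all four rules.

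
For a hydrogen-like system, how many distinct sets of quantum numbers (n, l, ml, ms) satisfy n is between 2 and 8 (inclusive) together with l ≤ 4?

For each n in the range, tally the orbitals obeying l ≤ 4:
n=2 → 4; n=3 → 9; n=4 → 16; n=5 → 25; n=6 → 25; n=7 → 25; n=8 → 25.
Orbitals: 4 + 9 + 16 + 25 + 25 + 25 + 25 = 129. Including both spin states (ms = ±1/2) gives 2 × 129 = 258 states.

258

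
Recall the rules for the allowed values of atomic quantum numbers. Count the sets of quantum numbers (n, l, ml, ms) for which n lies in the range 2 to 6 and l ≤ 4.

Count contributing orbitals for each principal shell:
n=2 → 4; n=3 → 9; n=4 → 16; n=5 → 25; n=6 → 25.
Orbitals: 4 + 9 + 16 + 25 + 25 = 79. Including both spin states (ms = ±1/2) gives 2 × 79 = 158 states.

158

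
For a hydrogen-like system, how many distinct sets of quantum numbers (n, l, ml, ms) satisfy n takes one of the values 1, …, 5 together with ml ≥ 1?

Go shell by shell, enumerating (l, ml) with ml ≥ 1:
n=2 → 1; n=3 → 3; n=4 → 6; n=5 → 10.
Orbitals: 1 + 3 + 6 + 10 = 20. Including both spin states (ms = ±1/2) gives 2 × 20 = 40 states.

40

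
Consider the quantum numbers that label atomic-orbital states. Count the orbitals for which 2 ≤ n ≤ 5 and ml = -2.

Treat each shell separately and count matching orbitals:
n=3 → 1; n=4 → 2; n=5 → 3.
Total orbitals: 1 + 2 + 3 = 6.

6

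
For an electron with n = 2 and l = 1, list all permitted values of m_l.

m_l takes every integer from −l to +l. With l = 1 that gives the 3 values -1, 0, 1.

-1, 0, 1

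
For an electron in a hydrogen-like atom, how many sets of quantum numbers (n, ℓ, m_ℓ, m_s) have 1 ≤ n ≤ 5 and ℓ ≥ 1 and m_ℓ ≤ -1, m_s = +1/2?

Treat each shell separately and count matching orbitals:
n=2 → 1; n=3 → 3; n=4 → 6; n=5 → 10.
Orbitals: 1 + 3 + 6 + 10 = 20. With m_s fixed to +1/2 there is one state per orbital, so 20 states.

20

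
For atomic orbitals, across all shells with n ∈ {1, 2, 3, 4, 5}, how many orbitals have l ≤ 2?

32

Work shell by shell — for each n, count the (l, m_l) pairs that satisfy l ≤ 2:
n=1 → 1; n=2 → 4; n=3 → 9; n=4 → 9; n=5 → 9.
Total orbitals: 1 + 4 + 9 + 9 + 9 = 32.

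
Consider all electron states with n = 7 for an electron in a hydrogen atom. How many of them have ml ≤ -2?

30

With n = 7 the allowed l are 0, 1, …, 6.
Contributions: l=2 → 1; l=3 → 2; l=4 → 3; l=5 → 4; l=6 → 5.
Orbitals: 1 + 2 + 3 + 4 + 5 = 15. Each orbital carries two spin states, so 15 × 2 = 30 states.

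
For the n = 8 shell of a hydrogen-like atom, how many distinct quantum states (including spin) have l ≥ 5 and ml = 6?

For n = 8, l ranges over 0 … 7.
Per l-value: l=6 → 1; l=7 → 1.
Orbitals: 1 + 1 = 2. Each orbital carries two spin states, so 2 × 2 = 4 states.

4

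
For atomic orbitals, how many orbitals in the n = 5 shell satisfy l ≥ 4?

9

The n = 5 shell has l = 0 through 4; check each.
Per l-value: l=4 → 9.
Total orbitals: 9.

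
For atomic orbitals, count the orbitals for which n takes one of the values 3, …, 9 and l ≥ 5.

130

For each n in the range, tally the orbitals obeying l ≥ 5:
n=6 → 11; n=7 → 24; n=8 → 39; n=9 → 56.
Total orbitals: 11 + 24 + 39 + 56 = 130.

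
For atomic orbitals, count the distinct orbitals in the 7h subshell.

A subshell has 2l+1 orbitals; with l = 5, that's 11.

11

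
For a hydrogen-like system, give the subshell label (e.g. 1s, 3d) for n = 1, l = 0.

1s

l = 0 corresponds to the letter 's', so the subshell is 1s.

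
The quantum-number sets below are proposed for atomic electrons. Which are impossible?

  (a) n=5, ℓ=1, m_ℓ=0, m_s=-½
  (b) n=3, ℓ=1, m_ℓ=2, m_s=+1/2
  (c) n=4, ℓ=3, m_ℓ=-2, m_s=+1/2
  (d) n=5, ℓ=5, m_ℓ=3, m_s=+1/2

(b) has |m_ℓ| = 2 > ℓ = 1, violating −ℓ ≤ m_ℓ ≤ ℓ.
(d) has ℓ = 5 ≥ n = 5, violating 0 ≤ ℓ ≤ n−1.
The remaining sets (a), (c) satisfy all four rules.

(b) and (d)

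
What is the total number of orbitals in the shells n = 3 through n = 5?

50

Shell n has n² orbitals: 3²=9 + 4²=16 + 5²=25 = 50 orbitals.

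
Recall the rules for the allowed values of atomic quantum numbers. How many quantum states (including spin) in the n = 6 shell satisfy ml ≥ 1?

30

Per l-value: l=1 → 1; l=2 → 2; l=3 → 3; l=4 → 4; l=5 → 5.
Orbitals: 1 + 2 + 3 + 4 + 5 = 15. Each orbital carries two spin states, so 15 × 2 = 30 states.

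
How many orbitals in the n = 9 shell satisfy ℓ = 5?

Contributions: ℓ=5 → 11.
Total orbitals: 11.

11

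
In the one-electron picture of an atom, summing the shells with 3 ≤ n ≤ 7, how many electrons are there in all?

Shell n has n² orbitals: 3²=9 + 4²=16 + 5²=25 + 6²=36 + 7²=49 = 135 orbitals.
Two spin states per orbital: 2 × 135 = 270 electrons.

270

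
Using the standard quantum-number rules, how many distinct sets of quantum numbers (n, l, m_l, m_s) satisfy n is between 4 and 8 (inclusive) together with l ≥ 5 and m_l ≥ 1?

Count contributing orbitals for each principal shell:
n=6 → 5; n=7 → 11; n=8 → 18.
Orbitals: 5 + 11 + 18 = 34. Including both spin states (m_s = ±1/2) gives 2 × 34 = 68 states.

68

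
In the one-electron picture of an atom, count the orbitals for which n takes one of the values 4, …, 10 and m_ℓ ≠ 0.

322

Count contributing orbitals for each principal shell:
n=4 → 12; n=5 → 20; n=6 → 30; n=7 → 42; n=8 → 56; n=9 → 72; n=10 → 90.
Total orbitals: 12 + 20 + 30 + 42 + 56 + 72 + 90 = 322.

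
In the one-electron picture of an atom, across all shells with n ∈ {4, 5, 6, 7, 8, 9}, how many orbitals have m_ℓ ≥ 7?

4

Per-shell orbital counts meeting the constraint:
n=8 → 1; n=9 → 3.
Total orbitals: 1 + 3 = 4.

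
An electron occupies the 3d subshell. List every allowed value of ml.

-2, -1, 0, 1, 2

The 3d subshell has l = 2, and ml takes every integer from −l to +l. With l = 2 that gives the 5 values -2, -1, 0, 1, 2.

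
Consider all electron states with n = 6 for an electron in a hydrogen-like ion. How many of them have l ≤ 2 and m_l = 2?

With n = 6 the allowed l are 0, 1, …, 5.
Per l-value: l=2 → 1.
Orbitals: 1. Each orbital carries two spin states, so 1 × 2 = 2 states.

2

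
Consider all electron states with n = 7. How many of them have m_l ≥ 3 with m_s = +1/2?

Go through l = 0, …, 6 (the values permitted for n = 7).
Per l-value: l=3 → 1; l=4 → 2; l=5 → 3; l=6 → 4.
Orbitals: 1 + 2 + 3 + 4 = 10. With m_s fixed to a single value there is one state per orbital, giving 10 states.

10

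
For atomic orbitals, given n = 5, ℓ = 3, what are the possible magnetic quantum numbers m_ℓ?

-3, -2, -1, 0, 1, 2, 3

m_ℓ takes every integer from −ℓ to +ℓ. With ℓ = 3 that gives the 7 values -3, -2, -1, 0, 1, 2, 3.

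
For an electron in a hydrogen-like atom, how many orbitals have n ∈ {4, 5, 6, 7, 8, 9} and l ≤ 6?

224

For each n in the range, tally the orbitals obeying l ≤ 6:
n=4 → 16; n=5 → 25; n=6 → 36; n=7 → 49; n=8 → 49; n=9 → 49.
Total orbitals: 16 + 25 + 36 + 49 + 49 + 49 = 224.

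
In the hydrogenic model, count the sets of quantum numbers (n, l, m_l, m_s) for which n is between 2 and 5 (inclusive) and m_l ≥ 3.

8

For each n in the range, tally the orbitals obeying m_l ≥ 3:
n=4 → 1; n=5 → 3.
Orbitals: 1 + 3 = 4. Including both spin states (m_s = ±1/2) gives 2 × 4 = 8 states.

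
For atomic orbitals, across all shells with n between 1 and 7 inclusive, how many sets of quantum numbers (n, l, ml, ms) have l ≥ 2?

Go shell by shell, enumerating (l, ml) with l ≥ 2:
n=3 → 5; n=4 → 12; n=5 → 21; n=6 → 32; n=7 → 45.
Orbitals: 5 + 12 + 21 + 32 + 45 = 115. Including both spin states (ms = ±1/2) gives 2 × 115 = 230 states.

230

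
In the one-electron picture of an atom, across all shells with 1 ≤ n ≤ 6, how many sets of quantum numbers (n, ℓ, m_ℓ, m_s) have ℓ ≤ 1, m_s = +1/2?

21

For each n in the range, tally the orbitals obeying ℓ ≤ 1:
n=1 → 1; n=2 → 4; n=3 → 4; n=4 → 4; n=5 → 4; n=6 → 4.
Orbitals: 1 + 4 + 4 + 4 + 4 + 4 = 21. With m_s fixed to +1/2 there is one state per orbital, so 21 states.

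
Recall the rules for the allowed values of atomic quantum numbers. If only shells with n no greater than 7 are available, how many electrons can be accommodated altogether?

280

Total orbitals = 1² + 2² + 3² + 4² + 5² + 6² + 7² = 140. Doubling for spin gives 280 electrons.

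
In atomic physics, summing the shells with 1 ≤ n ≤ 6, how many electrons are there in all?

Shell n has n² orbitals: 1²=1 + 2²=4 + 3²=9 + 4²=16 + 5²=25 + 6²=36 = 91 orbitals.
Two spin states per orbital: 2 × 91 = 182 electrons.

182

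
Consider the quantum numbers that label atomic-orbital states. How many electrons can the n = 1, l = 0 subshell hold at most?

A subshell with l = 0 has 2l+1 = 1 orbital, each holding 2 electrons (spin ±1/2), so 1 × 2 = 2.

2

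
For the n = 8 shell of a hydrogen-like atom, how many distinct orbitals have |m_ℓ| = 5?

Per ℓ-value: ℓ=5 → 2; ℓ=6 → 2; ℓ=7 → 2.
Total orbitals: 2 + 2 + 2 = 6.

6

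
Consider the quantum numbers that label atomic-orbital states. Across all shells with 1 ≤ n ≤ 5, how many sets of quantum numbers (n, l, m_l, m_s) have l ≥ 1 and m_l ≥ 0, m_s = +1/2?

Work shell by shell — for each n, count the (l, m_l) pairs that satisfy l ≥ 1 and m_l ≥ 0:
n=2 → 2; n=3 → 5; n=4 → 9; n=5 → 14.
Orbitals: 2 + 5 + 9 + 14 = 30. With m_s fixed to +1/2 there is one state per orbital, so 30 states.

30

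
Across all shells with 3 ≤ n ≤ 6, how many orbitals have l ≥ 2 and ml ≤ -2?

Go shell by shell, enumerating (l, ml) with l ≥ 2 and ml ≤ -2:
n=3 → 1; n=4 → 3; n=5 → 6; n=6 → 10.
Total orbitals: 1 + 3 + 6 + 10 = 20.

20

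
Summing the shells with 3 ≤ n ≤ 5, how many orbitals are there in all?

Shell n has n² orbitals: 3²=9 + 4²=16 + 5²=25 = 50 orbitals.

50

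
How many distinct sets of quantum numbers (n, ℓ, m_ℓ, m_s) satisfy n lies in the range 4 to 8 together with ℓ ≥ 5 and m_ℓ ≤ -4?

Per-shell orbital counts meeting the constraint:
n=6 → 2; n=7 → 5; n=8 → 9.
Orbitals: 2 + 5 + 9 = 16. Including both spin states (m_s = ±1/2) gives 2 × 16 = 32 states.

32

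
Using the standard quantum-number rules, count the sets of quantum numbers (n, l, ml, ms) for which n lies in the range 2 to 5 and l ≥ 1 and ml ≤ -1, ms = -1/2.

Go shell by shell, enumerating (l, ml) with l ≥ 1 and ml ≤ -1:
n=2 → 1; n=3 → 3; n=4 → 6; n=5 → 10.
Orbitals: 1 + 3 + 6 + 10 = 20. With ms fixed to -1/2 there is one state per orbital, so 20 states.

20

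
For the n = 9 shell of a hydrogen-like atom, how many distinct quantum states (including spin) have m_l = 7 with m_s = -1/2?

With n = 9 the allowed l are 0, 1, …, 8.
The (l, m_l) pairs meeting m_l = 7 give: l=7 → 1; l=8 → 1.
Orbitals: 1 + 1 = 2. With m_s fixed to a single value there is one state per orbital, giving 2 states.

2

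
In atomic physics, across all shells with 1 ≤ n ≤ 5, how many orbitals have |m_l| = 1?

For each n in the range, tally the orbitals obeying |m_l| = 1:
n=2 → 2; n=3 → 4; n=4 → 6; n=5 → 8.
Total orbitals: 2 + 4 + 6 + 8 = 20.

20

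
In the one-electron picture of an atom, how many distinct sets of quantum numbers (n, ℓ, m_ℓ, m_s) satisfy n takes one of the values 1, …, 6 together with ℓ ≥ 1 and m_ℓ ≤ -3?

Work shell by shell — for each n, count the (ℓ, m_ℓ) pairs that satisfy ℓ ≥ 1 and m_ℓ ≤ -3:
n=4 → 1; n=5 → 3; n=6 → 6.
Orbitals: 1 + 3 + 6 = 10. Including both spin states (m_s = ±1/2) gives 2 × 10 = 20 states.

20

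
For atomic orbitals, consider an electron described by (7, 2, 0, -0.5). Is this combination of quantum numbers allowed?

Allowed

n = 7 is a positive integer. l = 2 satisfies 0 ≤ l ≤ n−1 = 6. m_l = 0 lies in the range −l … +l (here −2 … 2). m_s = -1/2 is one of ±1/2.
All four constraints are satisfied.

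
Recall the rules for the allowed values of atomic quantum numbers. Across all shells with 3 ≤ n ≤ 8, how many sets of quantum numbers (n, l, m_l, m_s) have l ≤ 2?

108

Treat each shell separately and count matching orbitals:
n=3 → 9; n=4 → 9; n=5 → 9; n=6 → 9; n=7 → 9; n=8 → 9.
Orbitals: 9 + 9 + 9 + 9 + 9 + 9 = 54. Including both spin states (m_s = ±1/2) gives 2 × 54 = 108 states.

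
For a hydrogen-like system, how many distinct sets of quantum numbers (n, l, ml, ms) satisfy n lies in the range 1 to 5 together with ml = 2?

Count contributing orbitals for each principal shell:
n=3 → 1; n=4 → 2; n=5 → 3.
Orbitals: 1 + 2 + 3 = 6. Including both spin states (ms = ±1/2) gives 2 × 6 = 12 states.

12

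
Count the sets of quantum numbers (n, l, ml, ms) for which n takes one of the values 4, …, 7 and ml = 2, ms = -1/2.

Work shell by shell — for each n, count the (l, ml) pairs that satisfy ml = 2:
n=4 → 2; n=5 → 3; n=6 → 4; n=7 → 5.
Orbitals: 2 + 3 + 4 + 5 = 14. With ms fixed to -1/2 there is one state per orbital, so 14 states.

14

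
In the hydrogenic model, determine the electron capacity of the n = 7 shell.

98

A shell holds 2n² electrons: 2 × 7² = 2 × 49 = 98.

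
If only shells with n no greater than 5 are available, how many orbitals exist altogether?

Total orbitals = 1² + 2² + 3² + 4² + 5² = 55.

55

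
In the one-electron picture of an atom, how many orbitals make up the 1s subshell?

1

A subshell has 2l+1 orbitals; with l = 0, that's 1.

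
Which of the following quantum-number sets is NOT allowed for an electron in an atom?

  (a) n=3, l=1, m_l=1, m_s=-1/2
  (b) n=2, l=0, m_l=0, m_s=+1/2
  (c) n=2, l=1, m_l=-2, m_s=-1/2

(c)

(c) has |m_l| = 2 > l = 1, violating −l ≤ m_l ≤ l.
The remaining sets (a), (b) satisfy all four rules.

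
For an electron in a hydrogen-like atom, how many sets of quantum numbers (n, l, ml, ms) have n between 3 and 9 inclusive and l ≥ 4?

350

Go shell by shell, enumerating (l, ml) with l ≥ 4:
n=5 → 9; n=6 → 20; n=7 → 33; n=8 → 48; n=9 → 65.
Orbitals: 9 + 20 + 33 + 48 + 65 = 175. Including both spin states (ms = ±1/2) gives 2 × 175 = 350 states.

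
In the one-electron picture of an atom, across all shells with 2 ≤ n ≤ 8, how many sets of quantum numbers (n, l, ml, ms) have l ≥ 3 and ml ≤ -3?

70

Work shell by shell — for each n, count the (l, ml) pairs that satisfy l ≥ 3 and ml ≤ -3:
n=4 → 1; n=5 → 3; n=6 → 6; n=7 → 10; n=8 → 15.
Orbitals: 1 + 3 + 6 + 10 + 15 = 35. Including both spin states (ms = ±1/2) gives 2 × 35 = 70 states.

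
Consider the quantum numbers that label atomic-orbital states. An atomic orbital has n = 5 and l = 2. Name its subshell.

l = 2 corresponds to the letter 'd', so the subshell is 5d.

5d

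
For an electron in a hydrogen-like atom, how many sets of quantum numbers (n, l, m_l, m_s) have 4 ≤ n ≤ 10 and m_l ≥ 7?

Treat each shell separately and count matching orbitals:
n=8 → 1; n=9 → 3; n=10 → 6.
Orbitals: 1 + 3 + 6 = 10. Including both spin states (m_s = ±1/2) gives 2 × 10 = 20 states.

20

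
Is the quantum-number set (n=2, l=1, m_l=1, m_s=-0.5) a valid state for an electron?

n = 2 is a positive integer. l = 1 satisfies 0 ≤ l ≤ n−1 = 1. m_l = 1 lies in the range −l … +l (here −1 … 1). m_s = -1/2 is one of ±1/2.
All four constraints are satisfied.

Allowed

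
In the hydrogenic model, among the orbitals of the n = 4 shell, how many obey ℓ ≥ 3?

7

With n = 4 the allowed ℓ are 0, 1, …, 3.
Per ℓ-value: ℓ=3 → 7.
Total orbitals: 7.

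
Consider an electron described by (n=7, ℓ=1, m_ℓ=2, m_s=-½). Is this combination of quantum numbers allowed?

Invalid

The magnetic quantum number must satisfy −ℓ ≤ m_ℓ ≤ ℓ. With ℓ = 1, m_ℓ can only be -1, 0, 1, so m_ℓ = 2 is forbidden.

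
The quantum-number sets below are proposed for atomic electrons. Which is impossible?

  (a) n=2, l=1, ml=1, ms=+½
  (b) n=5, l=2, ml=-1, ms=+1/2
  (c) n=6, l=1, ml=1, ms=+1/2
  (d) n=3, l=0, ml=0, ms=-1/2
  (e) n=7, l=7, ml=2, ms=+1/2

(e)

(e) has l = 7 ≥ n = 7, violating 0 ≤ l ≤ n−1.
The remaining sets (a), (b), (c), (d) satisfy all four rules.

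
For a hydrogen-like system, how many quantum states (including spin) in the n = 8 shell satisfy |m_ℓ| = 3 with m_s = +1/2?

The (ℓ, m_ℓ) pairs meeting |m_ℓ| = 3 give: ℓ=3 → 2; ℓ=4 → 2; ℓ=5 → 2; ℓ=6 → 2; ℓ=7 → 2.
Orbitals: 2 + 2 + 2 + 2 + 2 = 10. With m_s fixed to a single value there is one state per orbital, giving 10 states.

10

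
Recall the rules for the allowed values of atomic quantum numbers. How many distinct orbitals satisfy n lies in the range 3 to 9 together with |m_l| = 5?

Count contributing orbitals for each principal shell:
n=6 → 2; n=7 → 4; n=8 → 6; n=9 → 8.
Total orbitals: 2 + 4 + 6 + 8 = 20.

20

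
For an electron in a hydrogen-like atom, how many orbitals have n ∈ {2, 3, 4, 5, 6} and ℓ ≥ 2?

Treat each shell separately and count matching orbitals:
n=3 → 5; n=4 → 12; n=5 → 21; n=6 → 32.
Total orbitals: 5 + 12 + 21 + 32 = 70.

70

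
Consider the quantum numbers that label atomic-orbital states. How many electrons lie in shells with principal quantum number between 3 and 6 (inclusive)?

172

Shell n has n² orbitals: 3²=9 + 4²=16 + 5²=25 + 6²=36 = 86 orbitals.
Two spin states per orbital: 2 × 86 = 172 electrons.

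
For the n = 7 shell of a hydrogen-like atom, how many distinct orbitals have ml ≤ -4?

6

Contributions: l=4 → 1; l=5 → 2; l=6 → 3.
Total orbitals: 1 + 2 + 3 = 6.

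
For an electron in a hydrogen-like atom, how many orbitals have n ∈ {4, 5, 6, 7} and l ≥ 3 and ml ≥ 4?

10

Treat each shell separately and count matching orbitals:
n=5 → 1; n=6 → 3; n=7 → 6.
Total orbitals: 1 + 3 + 6 = 10.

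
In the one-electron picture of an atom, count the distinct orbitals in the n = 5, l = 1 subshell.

A subshell has 2l+1 orbitals; with l = 1, that's 3.

3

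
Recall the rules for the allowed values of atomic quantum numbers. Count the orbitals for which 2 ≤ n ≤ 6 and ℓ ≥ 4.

29

Treat each shell separately and count matching orbitals:
n=5 → 9; n=6 → 20.
Total orbitals: 9 + 20 = 29.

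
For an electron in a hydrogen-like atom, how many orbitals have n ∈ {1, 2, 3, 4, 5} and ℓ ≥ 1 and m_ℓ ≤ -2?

For each n in the range, tally the orbitals obeying ℓ ≥ 1 and m_ℓ ≤ -2:
n=3 → 1; n=4 → 3; n=5 → 6.
Total orbitals: 1 + 3 + 6 = 10.

10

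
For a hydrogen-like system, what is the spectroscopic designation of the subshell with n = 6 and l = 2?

l = 2 corresponds to the letter 'd', so the subshell is 6d.

6d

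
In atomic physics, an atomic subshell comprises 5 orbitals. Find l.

l = 2

2l+1 = 5 gives l = 2.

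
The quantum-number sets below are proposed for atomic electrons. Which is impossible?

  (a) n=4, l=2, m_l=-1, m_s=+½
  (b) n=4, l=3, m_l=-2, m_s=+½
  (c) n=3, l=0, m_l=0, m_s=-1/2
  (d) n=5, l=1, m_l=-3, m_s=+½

(d) has |m_l| = 3 > l = 1, violating −l ≤ m_l ≤ l.
The remaining sets (a), (b), (c) satisfy all four rules.

(d)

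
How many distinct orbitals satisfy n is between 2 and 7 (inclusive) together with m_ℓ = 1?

Go shell by shell, enumerating (ℓ, m_ℓ) with m_ℓ = 1:
n=2 → 1; n=3 → 2; n=4 → 3; n=5 → 4; n=6 → 5; n=7 → 6.
Total orbitals: 1 + 2 + 3 + 4 + 5 + 6 = 21.

21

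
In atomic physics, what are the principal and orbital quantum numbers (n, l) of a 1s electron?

The leading integer gives n = 1; the letter 's' means l = 0.

n = 1, l = 0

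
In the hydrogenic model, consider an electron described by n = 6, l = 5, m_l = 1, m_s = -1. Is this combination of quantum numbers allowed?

Invalid

The spin quantum number for an electron can only be m_s = +1/2 or −1/2; m_s = -1 is not one of those.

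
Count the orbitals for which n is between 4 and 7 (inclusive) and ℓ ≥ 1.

Per-shell orbital counts meeting the constraint:
n=4 → 15; n=5 → 24; n=6 → 35; n=7 → 48.
Total orbitals: 15 + 24 + 35 + 48 = 122.

122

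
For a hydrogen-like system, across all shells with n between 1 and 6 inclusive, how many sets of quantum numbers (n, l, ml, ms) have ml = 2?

20

Work shell by shell — for each n, count the (l, ml) pairs that satisfy ml = 2:
n=3 → 1; n=4 → 2; n=5 → 3; n=6 → 4.
Orbitals: 1 + 2 + 3 + 4 = 10. Including both spin states (ms = ±1/2) gives 2 × 10 = 20 states.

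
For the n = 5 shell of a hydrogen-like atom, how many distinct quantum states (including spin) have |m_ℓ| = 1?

The n = 5 shell has ℓ = 0 through 4; check each.
Contributions: ℓ=1 → 2; ℓ=2 → 2; ℓ=3 → 2; ℓ=4 → 2.
Orbitals: 2 + 2 + 2 + 2 = 8. Each orbital carries two spin states, so 8 × 2 = 16 states.

16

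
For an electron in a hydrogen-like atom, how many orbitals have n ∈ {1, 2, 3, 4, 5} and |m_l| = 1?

Work shell by shell — for each n, count the (l, m_l) pairs that satisfy |m_l| = 1:
n=2 → 2; n=3 → 4; n=4 → 6; n=5 → 8.
Total orbitals: 2 + 4 + 6 + 8 = 20.

20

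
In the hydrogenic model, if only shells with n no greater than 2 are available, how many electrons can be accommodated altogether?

Total orbitals = 1² + 2² = 5. Doubling for spin gives 10 electrons.

10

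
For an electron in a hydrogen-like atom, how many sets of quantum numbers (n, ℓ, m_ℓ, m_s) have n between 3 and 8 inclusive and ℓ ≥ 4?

220

Per-shell orbital counts meeting the constraint:
n=5 → 9; n=6 → 20; n=7 → 33; n=8 → 48.
Orbitals: 9 + 20 + 33 + 48 = 110. Including both spin states (m_s = ±1/2) gives 2 × 110 = 220 states.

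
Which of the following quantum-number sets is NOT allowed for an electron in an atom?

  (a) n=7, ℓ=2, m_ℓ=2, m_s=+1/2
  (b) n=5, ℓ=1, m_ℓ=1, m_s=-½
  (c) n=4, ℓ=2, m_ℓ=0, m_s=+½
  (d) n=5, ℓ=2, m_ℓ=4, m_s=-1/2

(d)

(d) has |m_ℓ| = 4 > ℓ = 2, violating −ℓ ≤ m_ℓ ≤ ℓ.
The remaining sets (a), (b), (c) satisfy all four rules.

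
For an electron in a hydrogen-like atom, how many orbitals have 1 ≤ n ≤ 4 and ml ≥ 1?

Work shell by shell — for each n, count the (l, ml) pairs that satisfy ml ≥ 1:
n=2 → 1; n=3 → 3; n=4 → 6.
Total orbitals: 1 + 3 + 6 = 10.

10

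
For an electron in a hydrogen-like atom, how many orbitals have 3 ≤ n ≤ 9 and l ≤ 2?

Go shell by shell, enumerating (l, ml) with l ≤ 2:
n=3 → 9; n=4 → 9; n=5 → 9; n=6 → 9; n=7 → 9; n=8 → 9; n=9 → 9.
Total orbitals: 9 + 9 + 9 + 9 + 9 + 9 + 9 = 63.

63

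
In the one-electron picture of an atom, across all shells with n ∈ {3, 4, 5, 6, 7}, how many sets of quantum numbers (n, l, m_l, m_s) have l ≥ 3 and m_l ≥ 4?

Per-shell orbital counts meeting the constraint:
n=5 → 1; n=6 → 3; n=7 → 6.
Orbitals: 1 + 3 + 6 = 10. Including both spin states (m_s = ±1/2) gives 2 × 10 = 20 states.

20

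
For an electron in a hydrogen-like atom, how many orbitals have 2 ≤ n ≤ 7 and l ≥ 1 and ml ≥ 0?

Treat each shell separately and count matching orbitals:
n=2 → 2; n=3 → 5; n=4 → 9; n=5 → 14; n=6 → 20; n=7 → 27.
Total orbitals: 2 + 5 + 9 + 14 + 20 + 27 = 77.

77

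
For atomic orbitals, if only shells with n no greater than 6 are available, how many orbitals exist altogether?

91

Total orbitals = 1² + 2² + 3² + 4² + 5² + 6² = 91.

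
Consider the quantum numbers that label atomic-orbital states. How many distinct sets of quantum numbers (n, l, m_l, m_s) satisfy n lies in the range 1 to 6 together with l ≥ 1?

170

Work shell by shell — for each n, count the (l, m_l) pairs that satisfy l ≥ 1:
n=2 → 3; n=3 → 8; n=4 → 15; n=5 → 24; n=6 → 35.
Orbitals: 3 + 8 + 15 + 24 + 35 = 85. Including both spin states (m_s = ±1/2) gives 2 × 85 = 170 states.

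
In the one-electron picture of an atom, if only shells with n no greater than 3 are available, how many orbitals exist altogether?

Total orbitals = 1² + 2² + 3² = 14.

14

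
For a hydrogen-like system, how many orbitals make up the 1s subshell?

A subshell has 2ℓ+1 orbitals; with ℓ = 0, that's 1.

1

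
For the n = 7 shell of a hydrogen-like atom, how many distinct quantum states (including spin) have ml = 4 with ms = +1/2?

3

Orbitals with ml = 4, by l: l=4 → 1; l=5 → 1; l=6 → 1.
Orbitals: 1 + 1 + 1 = 3. With ms fixed to a single value there is one state per orbital, giving 3 states.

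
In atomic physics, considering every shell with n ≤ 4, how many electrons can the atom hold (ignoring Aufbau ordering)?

60

Total orbitals = 1² + 2² + 3² + 4² = 30. Doubling for spin gives 60 electrons.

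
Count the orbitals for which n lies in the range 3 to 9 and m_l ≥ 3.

56

Work shell by shell — for each n, count the (l, m_l) pairs that satisfy m_l ≥ 3:
n=4 → 1; n=5 → 3; n=6 → 6; n=7 → 10; n=8 → 15; n=9 → 21.
Total orbitals: 1 + 3 + 6 + 10 + 15 + 21 = 56.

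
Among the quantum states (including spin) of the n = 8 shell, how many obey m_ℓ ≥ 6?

6

With n = 8 the allowed ℓ are 0, 1, …, 7.
Contributions: ℓ=6 → 1; ℓ=7 → 2.
Orbitals: 1 + 2 = 3. Each orbital carries two spin states, so 3 × 2 = 6 states.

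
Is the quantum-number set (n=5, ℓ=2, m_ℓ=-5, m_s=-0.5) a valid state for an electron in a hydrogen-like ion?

No

The magnetic quantum number must satisfy −ℓ ≤ m_ℓ ≤ ℓ. With ℓ = 2, m_ℓ can only be -2, -1, 0, 1, 2, so m_ℓ = -5 is forbidden.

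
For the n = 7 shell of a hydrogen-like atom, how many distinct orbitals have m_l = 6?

1

The n = 7 shell has l = 0 through 6; check each.
The (l, m_l) pairs meeting m_l = 6 give: l=6 → 1.
Total orbitals: 1.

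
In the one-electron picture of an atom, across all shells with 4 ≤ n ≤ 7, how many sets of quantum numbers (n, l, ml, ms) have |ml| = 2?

56

For each n in the range, tally the orbitals obeying |ml| = 2:
n=4 → 4; n=5 → 6; n=6 → 8; n=7 → 10.
Orbitals: 4 + 6 + 8 + 10 = 28. Including both spin states (ms = ±1/2) gives 2 × 28 = 56 states.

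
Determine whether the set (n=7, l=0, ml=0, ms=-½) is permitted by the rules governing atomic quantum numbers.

n = 7 is a positive integer. l = 0 satisfies 0 ≤ l ≤ n−1 = 6. ml = 0 lies in the range −l … +l (here 0). ms = -1/2 is one of ±1/2.
All four constraints are satisfied.

Valid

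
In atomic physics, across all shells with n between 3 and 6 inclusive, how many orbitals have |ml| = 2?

20

Treat each shell separately and count matching orbitals:
n=3 → 2; n=4 → 4; n=5 → 6; n=6 → 8.
Total orbitals: 2 + 4 + 6 + 8 = 20.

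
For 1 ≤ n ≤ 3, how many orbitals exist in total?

14

Total orbitals = 1² + 2² + 3² = 14.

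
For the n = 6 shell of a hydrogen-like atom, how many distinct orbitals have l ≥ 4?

20

Go through l = 0, …, 5 (the values permitted for n = 6).
Orbitals with l ≥ 4, by l: l=4 → 9; l=5 → 11.
Total orbitals: 9 + 11 = 20.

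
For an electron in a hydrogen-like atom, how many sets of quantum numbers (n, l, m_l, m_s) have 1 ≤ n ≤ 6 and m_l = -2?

20

Count contributing orbitals for each principal shell:
n=3 → 1; n=4 → 2; n=5 → 3; n=6 → 4.
Orbitals: 1 + 2 + 3 + 4 = 10. Including both spin states (m_s = ±1/2) gives 2 × 10 = 20 states.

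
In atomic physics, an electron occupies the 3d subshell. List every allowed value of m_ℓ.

The 3d subshell has ℓ = 2, and m_ℓ takes every integer from −ℓ to +ℓ. With ℓ = 2 that gives the 5 values -2, -1, 0, 1, 2.

-2, -1, 0, 1, 2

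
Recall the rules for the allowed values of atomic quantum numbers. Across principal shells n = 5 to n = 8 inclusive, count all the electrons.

Shell n has n² orbitals: 5²=25 + 6²=36 + 7²=49 + 8²=64 = 174 orbitals.
Two spin states per orbital: 2 × 174 = 348 electrons.

348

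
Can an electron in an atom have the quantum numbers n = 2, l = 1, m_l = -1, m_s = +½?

Valid

n = 2 is a positive integer. l = 1 satisfies 0 ≤ l ≤ n−1 = 1. m_l = -1 lies in the range −l … +l (here −1 … 1). m_s = +1/2 is one of ±1/2.
All four constraints are satisfied.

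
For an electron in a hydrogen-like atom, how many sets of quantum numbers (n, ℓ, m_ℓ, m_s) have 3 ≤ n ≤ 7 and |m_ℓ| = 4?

Treat each shell separately and count matching orbitals:
n=5 → 2; n=6 → 4; n=7 → 6.
Orbitals: 2 + 4 + 6 = 12. Including both spin states (m_s = ±1/2) gives 2 × 12 = 24 states.

24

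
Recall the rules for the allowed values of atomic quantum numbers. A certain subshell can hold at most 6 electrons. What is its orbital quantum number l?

2(2l+1) = 6 ⇒ 2l+1 = 3 ⇒ l = 1.

l = 1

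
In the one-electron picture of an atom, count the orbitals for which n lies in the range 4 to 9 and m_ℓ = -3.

Work shell by shell — for each n, count the (ℓ, m_ℓ) pairs that satisfy m_ℓ = -3:
n=4 → 1; n=5 → 2; n=6 → 3; n=7 → 4; n=8 → 5; n=9 → 6.
Total orbitals: 1 + 2 + 3 + 4 + 5 + 6 = 21.

21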